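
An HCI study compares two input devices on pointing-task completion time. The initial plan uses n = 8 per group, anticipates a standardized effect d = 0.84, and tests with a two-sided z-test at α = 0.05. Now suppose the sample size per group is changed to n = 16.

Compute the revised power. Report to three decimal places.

Power ≈ 0.661

With n = 16 per group: δ = d·√(n/2) = 0.84 × √(16/2) = 2.3759. Critical value z_{0.025} = 1.960.
Revised power = Φ(δ − 1.960) + Φ(−δ − 1.960) = Φ(0.416) + Φ(-4.336) = 0.6613 + 0.0000 = 0.6613.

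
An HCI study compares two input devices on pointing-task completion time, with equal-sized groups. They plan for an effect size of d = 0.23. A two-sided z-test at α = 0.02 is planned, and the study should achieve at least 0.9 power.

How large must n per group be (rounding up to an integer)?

For power 0.9 need Φ(δ − z_{0.01}) = 0.9, so δ = z_{0.01} + z_{0.10} = 2.326 + 1.282 = 3.608.
(The Φ(−δ − z_{α/2}) term is vanishingly small for δ > 0 and is dropped in the standard sample-size formula.)
δ = d·√(n/2) ⇒ n = 2(δ/d)² = 2 × (3.608 / 0.23)² = 492.13.
Rounding up, n = 493 per group.

n = 493 per group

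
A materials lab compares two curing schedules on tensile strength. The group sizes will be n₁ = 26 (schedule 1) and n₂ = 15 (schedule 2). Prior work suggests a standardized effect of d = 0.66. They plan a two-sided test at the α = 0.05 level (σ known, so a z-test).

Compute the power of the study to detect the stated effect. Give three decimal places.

Noncentrality parameter: δ = d / √(1/n₁ + 1/n₂) = 0.66 / √(1/26 + 1/15) = 2.0356
Critical value for a two-sided test at α = 0.05: z_{α/2} = 1.960.
Power = Φ(δ − 1.960) + Φ(−δ − 1.960) = Φ(0.076) + Φ(-3.996) = 0.5301 + 0.0000 = 0.5302.

Power ≈ 0.530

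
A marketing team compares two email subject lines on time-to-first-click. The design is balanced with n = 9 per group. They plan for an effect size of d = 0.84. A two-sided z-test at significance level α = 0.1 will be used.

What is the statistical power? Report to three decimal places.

Noncentrality parameter: δ = d·√(n/2) = 0.84 × √(9/2) = 1.7819
Critical value for a two-sided test at α = 0.1: z_{α/2} = 1.645.
Power = Φ(δ − 1.645) + Φ(−δ − 1.645) = Φ(0.137) + Φ(-3.427) = 0.5545 + 0.0003 = 0.5548.

Power ≈ 0.555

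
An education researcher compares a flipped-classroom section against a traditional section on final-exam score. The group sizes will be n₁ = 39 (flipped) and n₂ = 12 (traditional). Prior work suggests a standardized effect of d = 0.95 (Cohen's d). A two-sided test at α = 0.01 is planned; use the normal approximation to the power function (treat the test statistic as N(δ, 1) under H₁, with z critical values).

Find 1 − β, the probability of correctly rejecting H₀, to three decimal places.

Noncentrality parameter: δ = d / √(1/n₁ + 1/n₂) = 0.95 / √(1/39 + 1/12) = 2.8778
Critical value for a two-sided test at α = 0.01: z_{α/2} = 2.576.
Power = Φ(δ − 2.576) + Φ(−δ − 2.576) = Φ(0.302) + Φ(-5.454) = 0.6187 + 0.0000 = 0.6187.

Power ≈ 0.619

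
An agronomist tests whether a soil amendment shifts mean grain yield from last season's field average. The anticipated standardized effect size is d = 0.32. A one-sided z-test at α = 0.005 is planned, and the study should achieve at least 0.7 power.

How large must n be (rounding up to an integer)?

n = 94

Set Φ(δ − 2.576) = 0.7; then δ − 2.576 = Φ⁻¹(0.7) = 0.524, giving δ = 3.100.
δ = d·√n ⇒ n = (δ/d)² = (3.100 / 0.32)² = 93.86.
Round up to the next whole unit.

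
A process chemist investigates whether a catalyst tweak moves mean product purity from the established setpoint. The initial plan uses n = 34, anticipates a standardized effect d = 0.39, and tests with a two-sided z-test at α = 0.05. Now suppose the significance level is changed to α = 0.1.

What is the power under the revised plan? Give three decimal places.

Power ≈ 0.735

δ = d·√n = 0.39 × √34 = 2.2741 (unchanged). New critical value: z_{0.05} = 1.645.
Revised power = Φ(δ − 1.645) + Φ(−δ − 1.645) = Φ(0.629) + Φ(-3.919) = 0.7354 + 0.0000 = 0.7354.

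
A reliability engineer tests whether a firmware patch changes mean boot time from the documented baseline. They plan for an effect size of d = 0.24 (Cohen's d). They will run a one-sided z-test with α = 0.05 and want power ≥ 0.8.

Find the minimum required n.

n = 108

Set Φ(δ − 1.645) = 0.8; then δ − 1.645 = Φ⁻¹(0.8) = 0.842, giving δ = 2.486.
δ = d·√n ⇒ n = (δ/d)² = (2.486 / 0.24)² = 107.34.
Rounding up, n = 108.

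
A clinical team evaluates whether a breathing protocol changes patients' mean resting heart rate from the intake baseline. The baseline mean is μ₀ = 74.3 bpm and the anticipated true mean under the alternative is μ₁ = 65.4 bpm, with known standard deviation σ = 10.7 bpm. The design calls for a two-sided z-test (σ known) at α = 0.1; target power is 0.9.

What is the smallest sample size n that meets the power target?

Standardized effect: d = |μ₁ − μ₀| / σ = |65.4 − 74.3| / 10.7 = 0.8318
For power 0.9 need Φ(δ − z_{0.05}) = 0.9, so δ = z_{0.05} + z_{0.10} = 1.645 + 1.282 = 2.926.
(Ignoring the negligible lower-tail rejection probability gives the usual closed-form inversion.)
δ = d·√n ⇒ n = (δ/d)² = (2.926 / 0.8318)² = 12.38.
Rounding up, n = 13.

n = 13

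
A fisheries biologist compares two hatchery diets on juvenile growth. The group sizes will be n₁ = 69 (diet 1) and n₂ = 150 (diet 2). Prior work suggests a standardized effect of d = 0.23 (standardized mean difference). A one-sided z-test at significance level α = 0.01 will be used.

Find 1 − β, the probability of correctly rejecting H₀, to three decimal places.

Noncentrality parameter: λ = d / √(1/n₁ + 1/n₂) = 0.23 / √(1/69 + 1/150) = 1.5812
Critical value for a one-sided test at α = 0.01: z_α = 2.326.
Power = Φ(λ − 2.326) = Φ(-0.745) = 0.2281.

Power ≈ 0.228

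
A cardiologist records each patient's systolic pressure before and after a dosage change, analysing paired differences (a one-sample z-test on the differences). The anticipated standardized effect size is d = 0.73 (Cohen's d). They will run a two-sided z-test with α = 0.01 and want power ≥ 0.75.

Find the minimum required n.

n = 20

Set Φ(δ − 2.576) = 0.75; then δ − 2.576 = Φ⁻¹(0.75) = 0.674, giving δ = 3.250.
(Ignoring the negligible lower-tail rejection probability gives the usual closed-form inversion.)
δ = d·√n ⇒ n = (δ/d)² = (3.250 / 0.73)² = 19.82.
Round up to the next whole unit.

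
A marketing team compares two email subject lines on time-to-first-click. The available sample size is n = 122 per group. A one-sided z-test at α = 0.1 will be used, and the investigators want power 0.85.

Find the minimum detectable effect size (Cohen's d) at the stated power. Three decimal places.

Required noncentrality: δ = z_{0.1} + z_{0.15} = 1.282 + 1.036 = 2.318.
δ = d·√(n/2) ⇒ d = δ/√(n/2) = 2.318/√(122/2) = 0.2968.

d ≈ 0.297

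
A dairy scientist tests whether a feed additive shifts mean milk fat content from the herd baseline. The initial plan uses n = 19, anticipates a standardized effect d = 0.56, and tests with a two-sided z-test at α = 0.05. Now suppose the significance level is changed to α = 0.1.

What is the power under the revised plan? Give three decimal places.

Power ≈ 0.787

δ = d·√n = 0.56 × √19 = 2.4410 (unchanged). New critical value: z_{0.05} = 1.645.
Revised power = Φ(δ − 1.645) + Φ(−δ − 1.645) = Φ(0.796) + Φ(-4.086) = 0.7870 + 0.0000 = 0.7870.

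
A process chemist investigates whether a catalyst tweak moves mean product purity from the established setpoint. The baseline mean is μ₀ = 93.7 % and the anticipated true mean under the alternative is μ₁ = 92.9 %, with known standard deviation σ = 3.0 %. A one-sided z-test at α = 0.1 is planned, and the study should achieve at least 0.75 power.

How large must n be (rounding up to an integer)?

n = 54

Standardized effect: d = |μ₁ − μ₀| / σ = |92.9 − 93.7| / 3.0 = 0.2667
For power 0.75 need Φ(δ − z_{0.1}) = 0.75, so δ = z_{0.1} + z_{0.25} = 1.282 + 0.674 = 1.956.
δ = d·√n ⇒ n = (δ/d)² = (1.956 / 0.2667)² = 53.80.
Round up to the next whole unit.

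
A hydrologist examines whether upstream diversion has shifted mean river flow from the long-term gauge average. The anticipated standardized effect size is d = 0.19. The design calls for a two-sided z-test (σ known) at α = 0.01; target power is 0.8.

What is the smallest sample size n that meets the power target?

n = 324

Set Φ(δ − 2.576) = 0.8; then δ − 2.576 = Φ⁻¹(0.8) = 0.842, giving δ = 3.417.
(For δ > 0 the lower-tail rejection region contributes negligibly to power, so the one-term inversion is standard.)
δ = d·√n ⇒ n = (δ/d)² = (3.417 / 0.19)² = 323.52.
Rounding up, n = 324.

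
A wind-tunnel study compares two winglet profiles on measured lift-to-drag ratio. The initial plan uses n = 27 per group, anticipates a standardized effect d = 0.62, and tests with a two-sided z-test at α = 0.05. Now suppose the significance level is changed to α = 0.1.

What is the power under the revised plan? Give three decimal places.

Power ≈ 0.737

δ = d·√(n/2) = 0.62 × √(27/2) = 2.2780 (unchanged). New critical value: z_{0.05} = 1.645.
Revised power = Φ(δ − 1.645) + Φ(−δ − 1.645) = Φ(0.633) + Φ(-3.923) = 0.7367 + 0.0000 = 0.7367.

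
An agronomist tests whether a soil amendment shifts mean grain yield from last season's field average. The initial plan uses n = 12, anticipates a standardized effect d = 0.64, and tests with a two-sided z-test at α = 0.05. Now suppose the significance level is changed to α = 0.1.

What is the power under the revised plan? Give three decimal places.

Power ≈ 0.716

δ = d·√n = 0.64 × √12 = 2.2170 (unchanged). New critical value: z_{0.05} = 1.645.
Revised power = Φ(δ − 1.645) + Φ(−δ − 1.645) = Φ(0.572) + Φ(-3.862) = 0.7164 + 0.0001 = 0.7165.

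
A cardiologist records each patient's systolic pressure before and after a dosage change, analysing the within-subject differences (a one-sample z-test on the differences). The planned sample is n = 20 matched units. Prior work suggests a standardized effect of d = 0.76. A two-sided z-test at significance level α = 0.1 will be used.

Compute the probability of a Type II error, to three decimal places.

Noncentrality parameter: δ = d·√n = 0.76 × √20 = 3.3988
Two-sided α = 0.1 → critical value z_{0.05} = 1.645.
Power = Φ(δ − 1.645) + Φ(−δ − 1.645) = Φ(1.754) + Φ(-5.044) = 0.9603 + 0.0000 = 0.9603.
Type II error: β = 1 − power = 1 − 0.9603 = 0.0397.

β ≈ 0.040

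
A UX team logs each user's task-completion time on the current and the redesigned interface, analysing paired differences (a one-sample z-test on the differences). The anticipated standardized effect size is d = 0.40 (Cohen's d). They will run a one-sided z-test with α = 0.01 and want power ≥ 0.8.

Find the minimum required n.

n = 63

Set Φ(δ − 2.326) = 0.8; then δ − 2.326 = Φ⁻¹(0.8) = 0.842, giving δ = 3.168.
δ = d·√n ⇒ n = (δ/d)² = (3.168 / 0.40)² = 62.73.
Rounding up, n = 63.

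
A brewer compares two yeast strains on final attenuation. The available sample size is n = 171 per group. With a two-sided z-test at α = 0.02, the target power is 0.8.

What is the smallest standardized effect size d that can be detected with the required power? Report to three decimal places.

d ≈ 0.343

Need Φ(δ − 2.326) = 0.8, so δ = 2.326 + 0.842 = 3.168.
(Lower-tail contribution to power is negligible for δ > 0.)
δ = d·√(n/2) ⇒ d = δ/√(n/2) = 3.168/√(171/2) = 0.3426.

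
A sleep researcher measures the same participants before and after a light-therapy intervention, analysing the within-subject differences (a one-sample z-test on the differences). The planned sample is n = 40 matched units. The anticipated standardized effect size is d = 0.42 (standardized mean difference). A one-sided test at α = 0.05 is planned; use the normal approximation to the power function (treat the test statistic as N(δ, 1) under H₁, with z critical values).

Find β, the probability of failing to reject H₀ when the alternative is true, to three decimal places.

Noncentrality parameter: δ = d·√n = 0.42 × √40 = 2.6563
One-sided α = 0.05 → critical value z_{0.05} = 1.645.
Power = P(Z > 1.645 − δ) = Φ(1.011) = 0.8441.
Type II error: β = 1 − power = 1 − 0.8441 = 0.1559.

β ≈ 0.156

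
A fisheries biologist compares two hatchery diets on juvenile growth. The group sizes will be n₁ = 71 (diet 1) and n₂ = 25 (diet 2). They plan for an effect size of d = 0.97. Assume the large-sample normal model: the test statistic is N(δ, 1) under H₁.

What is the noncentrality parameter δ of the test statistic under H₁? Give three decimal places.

δ ≈ 4.171

δ = d / √(1/n₁ + 1/n₂) = 0.97 / √(1/71 + 1/25) = 4.1710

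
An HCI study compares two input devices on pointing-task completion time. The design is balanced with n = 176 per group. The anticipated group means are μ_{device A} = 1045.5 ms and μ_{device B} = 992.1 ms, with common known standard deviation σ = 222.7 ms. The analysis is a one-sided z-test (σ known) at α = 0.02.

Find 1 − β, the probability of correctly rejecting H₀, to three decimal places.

Power ≈ 0.578

Standardized effect: d = |μ_{device A} − μ_{device B}| / σ = |1045.5 − 992.1| / 222.7 = 0.2398
Noncentrality parameter: δ = d·√(n/2) = 0.2398 × √(176/2) = 2.2494
One-sided α = 0.02 → critical value z_{0.02} = 2.054.
Power = P(Z > 2.054 − δ) = Φ(0.196) = 0.5775.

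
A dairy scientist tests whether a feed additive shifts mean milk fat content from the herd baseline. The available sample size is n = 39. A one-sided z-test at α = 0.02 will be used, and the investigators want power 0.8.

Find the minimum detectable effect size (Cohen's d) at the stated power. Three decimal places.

Required noncentrality: δ = z_{0.02} + z_{0.20} = 2.054 + 0.842 = 2.895.
δ = d·√n ⇒ d = δ/√n = 2.895/√39 = 0.4636.

d ≈ 0.464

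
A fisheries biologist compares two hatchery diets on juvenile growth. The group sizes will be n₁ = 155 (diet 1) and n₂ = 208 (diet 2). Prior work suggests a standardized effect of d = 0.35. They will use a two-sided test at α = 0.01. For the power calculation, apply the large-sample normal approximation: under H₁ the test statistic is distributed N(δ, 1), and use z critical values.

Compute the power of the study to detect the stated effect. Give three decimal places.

Noncentrality parameter: δ = d / √(1/n₁ + 1/n₂) = 0.35 / √(1/155 + 1/208) = 3.2985
Critical value for a two-sided test at α = 0.01: z_{α/2} = 2.576.
Power = Φ(δ − 2.576) + Φ(−δ − 2.576) = Φ(0.723) + Φ(-5.874) = 0.7650 + 0.0000 = 0.7650.

Power ≈ 0.765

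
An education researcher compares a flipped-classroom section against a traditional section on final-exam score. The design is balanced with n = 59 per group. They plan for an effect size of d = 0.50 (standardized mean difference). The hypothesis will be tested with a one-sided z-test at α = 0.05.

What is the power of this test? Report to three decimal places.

Power ≈ 0.858

Noncentrality parameter: λ = d·√(n/2) = 0.50 × √(59/2) = 2.7157
One-sided α = 0.05 → critical value z_{0.05} = 1.645.
Power = Φ(λ − 1.645) = Φ(1.071) = 0.8579.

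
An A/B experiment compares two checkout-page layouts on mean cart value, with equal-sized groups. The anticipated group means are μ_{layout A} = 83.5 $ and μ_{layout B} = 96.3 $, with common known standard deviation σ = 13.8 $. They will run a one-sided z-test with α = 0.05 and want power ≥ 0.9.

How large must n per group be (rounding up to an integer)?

Standardized effect: d = |μ_{layout A} − μ_{layout B}| / σ = |83.5 − 96.3| / 13.8 = 0.9275
Set Φ(δ − 1.645) = 0.9; then δ − 1.645 = Φ⁻¹(0.9) = 1.282, giving δ = 2.926.
δ = d·√(n/2) ⇒ n = 2(δ/d)² = 2 × (2.926 / 0.9275)² = 19.91.
Rounding up, n = 20 per group.

n = 20 per group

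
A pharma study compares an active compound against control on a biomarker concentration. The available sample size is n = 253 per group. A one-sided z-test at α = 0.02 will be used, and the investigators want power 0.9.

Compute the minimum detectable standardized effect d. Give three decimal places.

d ≈ 0.297

Required noncentrality: δ = z_{0.02} + z_{0.10} = 2.054 + 1.282 = 3.335.
δ = d·√(n/2) ⇒ d = δ/√(n/2) = 3.335/√(253/2) = 0.2965.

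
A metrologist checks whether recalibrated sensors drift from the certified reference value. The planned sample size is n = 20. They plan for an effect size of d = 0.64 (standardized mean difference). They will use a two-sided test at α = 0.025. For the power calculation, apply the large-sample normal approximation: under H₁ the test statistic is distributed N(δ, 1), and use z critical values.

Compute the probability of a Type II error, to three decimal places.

Noncentrality parameter: δ = d·√n = 0.64 × √20 = 2.8622
Critical value for a two-sided test at α = 0.025: z_{α/2} = 2.241.
Power = Φ(δ − 2.241) + Φ(−δ − 2.241) = Φ(0.621) + Φ(-5.104) = 0.7326 + 0.0000 = 0.7326.
Type II error: β = 1 − power = 1 − 0.7326 = 0.2674.

β ≈ 0.267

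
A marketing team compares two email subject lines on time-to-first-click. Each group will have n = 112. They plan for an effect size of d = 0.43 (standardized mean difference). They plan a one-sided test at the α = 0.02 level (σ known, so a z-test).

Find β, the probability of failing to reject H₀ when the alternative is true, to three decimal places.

Noncentrality parameter: δ = d·√(n/2) = 0.43 × √(112/2) = 3.2178
Critical value for a one-sided test at α = 0.02: z_α = 2.054.
Power = Φ(δ − 2.054) = Φ(1.164) = 0.8778.
Type II error: β = 1 − power = 1 − 0.8778 = 0.1222.

β ≈ 0.122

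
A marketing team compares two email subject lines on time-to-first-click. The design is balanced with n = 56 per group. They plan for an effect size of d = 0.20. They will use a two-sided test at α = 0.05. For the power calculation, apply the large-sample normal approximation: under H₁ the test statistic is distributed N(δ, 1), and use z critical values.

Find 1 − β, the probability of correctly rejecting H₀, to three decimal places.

Noncentrality parameter: δ = d·√(n/2) = 0.20 × √(56/2) = 1.0583
Two-sided α = 0.05 → critical value z_{0.025} = 1.960.
Power = Φ(δ − 1.960) + Φ(−δ − 1.960) = Φ(-0.902) + Φ(-3.018) = 0.1836 + 0.0013 = 0.1849.

Power ≈ 0.185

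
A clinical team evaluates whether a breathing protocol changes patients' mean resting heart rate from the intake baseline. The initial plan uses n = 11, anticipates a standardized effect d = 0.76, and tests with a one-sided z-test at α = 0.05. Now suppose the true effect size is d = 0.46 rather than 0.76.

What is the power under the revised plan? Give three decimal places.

With d = 0.46: δ = d·√n = 0.46 × √11 = 1.5256. Critical value z_{0.05} = 1.645.
Revised power = Φ(δ − 1.645) = Φ(-0.119) = 0.4526.

Power ≈ 0.453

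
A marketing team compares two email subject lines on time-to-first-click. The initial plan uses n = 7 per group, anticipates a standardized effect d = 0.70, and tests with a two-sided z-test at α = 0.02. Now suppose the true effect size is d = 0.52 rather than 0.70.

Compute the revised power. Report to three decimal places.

With d = 0.52: δ = d·√(n/2) = 0.52 × √(7/2) = 0.9728. Critical value z_{0.01} = 2.326.
Revised power = Φ(δ − 2.326) + Φ(−δ − 2.326) = Φ(-1.354) + Φ(-3.299) = 0.0879 + 0.0005 = 0.0884.

Power ≈ 0.088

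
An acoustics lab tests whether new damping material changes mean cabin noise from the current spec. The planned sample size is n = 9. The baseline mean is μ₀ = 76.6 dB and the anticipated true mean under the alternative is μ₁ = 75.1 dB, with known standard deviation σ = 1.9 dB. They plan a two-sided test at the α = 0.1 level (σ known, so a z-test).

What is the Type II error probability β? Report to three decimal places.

Standardized effect: d = |μ₁ − μ₀| / σ = |75.1 − 76.6| / 1.9 = 0.7895
Noncentrality parameter: δ = d·√n = 0.7895 × √9 = 2.3684
Critical value for a two-sided test at α = 0.1: z_{α/2} = 1.645.
Power = Φ(δ − 1.645) + Φ(−δ − 1.645) = Φ(0.724) + Φ(-4.013) = 0.7653 + 0.0000 = 0.7654.
Type II error: β = 1 − power = 1 − 0.7654 = 0.2346.

β ≈ 0.235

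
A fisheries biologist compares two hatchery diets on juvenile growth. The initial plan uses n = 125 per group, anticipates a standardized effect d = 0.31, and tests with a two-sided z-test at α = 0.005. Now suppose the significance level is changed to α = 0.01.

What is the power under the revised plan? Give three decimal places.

Power ≈ 0.450

δ = d·√(n/2) = 0.31 × √(125/2) = 2.4508 (unchanged). New critical value: z_{0.005} = 2.576.
Revised power = Φ(δ − 2.576) + Φ(−δ − 2.576) = Φ(-0.125) + Φ(-5.027) = 0.4502 + 0.0000 = 0.4502.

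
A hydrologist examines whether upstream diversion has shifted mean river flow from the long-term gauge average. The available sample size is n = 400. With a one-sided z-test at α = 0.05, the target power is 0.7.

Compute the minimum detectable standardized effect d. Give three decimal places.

Need Φ(δ − 1.645) = 0.7, so δ = 1.645 + 0.524 = 2.169.
δ = d·√n ⇒ d = δ/√n = 2.169/√400 = 0.1085.

d ≈ 0.108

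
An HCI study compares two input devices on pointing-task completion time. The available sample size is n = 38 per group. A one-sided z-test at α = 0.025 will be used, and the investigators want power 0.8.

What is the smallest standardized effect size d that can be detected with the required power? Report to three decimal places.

Required noncentrality: δ = z_{0.025} + z_{0.20} = 1.960 + 0.842 = 2.802.
δ = d·√(n/2) ⇒ d = δ/√(n/2) = 2.802/√(38/2) = 0.6427.

d ≈ 0.643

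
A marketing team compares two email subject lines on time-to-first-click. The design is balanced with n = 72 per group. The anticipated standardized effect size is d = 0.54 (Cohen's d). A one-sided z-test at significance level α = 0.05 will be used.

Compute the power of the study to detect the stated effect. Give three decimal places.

Power ≈ 0.945

Noncentrality parameter: δ = d·√(n/2) = 0.54 × √(72/2) = 3.2400
Critical value for a one-sided test at α = 0.05: z_α = 1.645.
Power = Φ(δ − 1.645) = Φ(1.595) = 0.9447.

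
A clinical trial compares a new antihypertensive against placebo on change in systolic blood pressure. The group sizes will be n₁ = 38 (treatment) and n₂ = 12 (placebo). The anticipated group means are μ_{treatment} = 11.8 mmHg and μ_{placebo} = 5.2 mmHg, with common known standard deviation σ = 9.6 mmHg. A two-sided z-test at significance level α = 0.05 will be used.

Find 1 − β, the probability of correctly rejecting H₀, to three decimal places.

Standardized effect: d = |μ_{treatment} − μ_{placebo}| / σ = |11.8 − 5.2| / 9.6 = 0.6875
Noncentrality parameter: δ = d / √(1/n₁ + 1/n₂) = 0.6875 / √(1/38 + 1/12) = 2.0762
Critical value for a two-sided test at α = 0.05: z_{α/2} = 1.960.
Power = Φ(δ − 1.960) + Φ(−δ − 1.960) = Φ(0.116) + Φ(-4.036) = 0.5463 + 0.0000 = 0.5463.

Power ≈ 0.546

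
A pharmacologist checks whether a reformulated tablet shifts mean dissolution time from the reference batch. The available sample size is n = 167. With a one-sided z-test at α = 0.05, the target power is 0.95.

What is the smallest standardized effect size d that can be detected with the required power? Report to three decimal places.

d ≈ 0.255

Required noncentrality: δ = z_{0.05} + z_{0.05} = 1.645 + 1.645 = 3.290.
δ = d·√n ⇒ d = δ/√n = 3.290/√167 = 0.2546.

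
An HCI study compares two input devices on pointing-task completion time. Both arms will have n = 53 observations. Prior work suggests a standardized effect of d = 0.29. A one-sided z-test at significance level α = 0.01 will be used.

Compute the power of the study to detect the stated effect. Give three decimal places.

Noncentrality parameter: δ = d·√(n/2) = 0.29 × √(53/2) = 1.4929
Critical value for a one-sided test at α = 0.01: z_α = 2.326.
Power = Φ(δ − 2.326) = Φ(-0.833) = 0.2023.

Power ≈ 0.202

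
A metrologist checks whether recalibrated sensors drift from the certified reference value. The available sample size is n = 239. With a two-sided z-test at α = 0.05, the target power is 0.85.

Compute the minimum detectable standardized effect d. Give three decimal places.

Need Φ(δ − 1.960) = 0.85, so δ = 1.960 + 1.036 = 2.996.
(The second rejection-region term Φ(−δ − z_{α/2}) is negligible and dropped.)
δ = d·√n ⇒ d = δ/√n = 2.996/√239 = 0.1938.

d ≈ 0.194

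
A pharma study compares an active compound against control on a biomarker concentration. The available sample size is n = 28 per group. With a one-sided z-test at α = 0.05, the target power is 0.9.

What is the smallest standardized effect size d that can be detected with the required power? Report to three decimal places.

d ≈ 0.782

Need Φ(δ − 1.645) = 0.9, so δ = 1.645 + 1.282 = 2.926.
δ = d·√(n/2) ⇒ d = δ/√(n/2) = 2.926/√(28/2) = 0.7821.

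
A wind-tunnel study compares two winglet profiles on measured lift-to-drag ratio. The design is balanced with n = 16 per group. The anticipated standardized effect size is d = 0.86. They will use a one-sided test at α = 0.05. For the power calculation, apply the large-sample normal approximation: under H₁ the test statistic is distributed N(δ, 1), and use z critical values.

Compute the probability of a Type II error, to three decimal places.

β ≈ 0.215

Noncentrality parameter: δ = d·√(n/2) = 0.86 × √(16/2) = 2.4324
One-sided α = 0.05 → critical value z_{0.05} = 1.645.
Power = Φ(δ − 1.645) = Φ(0.788) = 0.7845.
Type II error: β = 1 − power = 1 − 0.7845 = 0.2155.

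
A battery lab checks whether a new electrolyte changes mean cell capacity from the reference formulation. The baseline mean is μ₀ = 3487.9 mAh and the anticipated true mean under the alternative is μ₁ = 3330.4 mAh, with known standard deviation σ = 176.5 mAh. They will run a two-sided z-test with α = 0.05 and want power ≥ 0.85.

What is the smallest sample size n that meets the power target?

n = 12

Standardized effect: d = |μ₁ − μ₀| / σ = |3330.4 − 3487.9| / 176.5 = 0.8924
For power 0.85 need Φ(δ − z_{0.025}) = 0.85, so δ = z_{0.025} + z_{0.15} = 1.960 + 1.036 = 2.996.
(The Φ(−δ − z_{α/2}) term is vanishingly small for δ > 0 and is dropped in the standard sample-size formula.)
δ = d·√n ⇒ n = (δ/d)² = (2.996 / 0.8924)² = 11.28.
Rounding up, n = 12.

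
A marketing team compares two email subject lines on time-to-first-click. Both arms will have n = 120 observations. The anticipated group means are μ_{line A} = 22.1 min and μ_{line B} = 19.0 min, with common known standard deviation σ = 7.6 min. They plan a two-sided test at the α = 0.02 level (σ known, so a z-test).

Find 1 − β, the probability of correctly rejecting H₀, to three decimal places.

Standardized effect: d = |μ_{line A} − μ_{line B}| / σ = |22.1 − 19.0| / 7.6 = 0.4079
Noncentrality parameter: δ = d·√(n/2) = 0.4079 × √(120/2) = 3.1595
Critical value for a two-sided test at α = 0.02: z_{α/2} = 2.326.
Power = Φ(δ − 2.326) + Φ(−δ − 2.326) = Φ(0.833) + Φ(-5.486) = 0.7976 + 0.0000 = 0.7976.

Power ≈ 0.798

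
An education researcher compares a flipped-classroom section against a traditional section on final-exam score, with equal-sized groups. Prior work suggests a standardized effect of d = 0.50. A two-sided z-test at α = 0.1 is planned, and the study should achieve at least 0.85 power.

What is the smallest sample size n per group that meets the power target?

n = 58 per group

For power 0.85 need Φ(δ − z_{0.05}) = 0.85, so δ = z_{0.05} + z_{0.15} = 1.645 + 1.036 = 2.681.
(Ignoring the negligible lower-tail rejection probability gives the usual closed-form inversion.)
δ = d·√(n/2) ⇒ n = 2(δ/d)² = 2 × (2.681 / 0.50)² = 57.51.
Rounding up, n = 58 per group.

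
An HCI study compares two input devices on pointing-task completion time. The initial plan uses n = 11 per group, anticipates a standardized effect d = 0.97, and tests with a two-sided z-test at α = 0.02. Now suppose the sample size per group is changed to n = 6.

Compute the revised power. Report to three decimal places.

With n = 6 per group: δ = d·√(n/2) = 0.97 × √(6/2) = 1.6801. Critical value z_{0.01} = 2.326.
Revised power = Φ(δ − 2.326) + Φ(−δ − 2.326) = Φ(-0.646) + Φ(-4.006) = 0.2591 + 0.0000 = 0.2591.

Power ≈ 0.259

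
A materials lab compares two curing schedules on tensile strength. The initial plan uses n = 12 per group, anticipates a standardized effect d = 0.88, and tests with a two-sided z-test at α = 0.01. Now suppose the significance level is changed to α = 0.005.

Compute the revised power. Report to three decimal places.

Power ≈ 0.257

δ = d·√(n/2) = 0.88 × √(12/2) = 2.1556 (unchanged). New critical value: z_{0.0025} = 2.807.
Revised power = Φ(δ − 2.807) + Φ(−δ − 2.807) = Φ(-0.651) + Φ(-4.963) = 0.2574 + 0.0000 = 0.2574.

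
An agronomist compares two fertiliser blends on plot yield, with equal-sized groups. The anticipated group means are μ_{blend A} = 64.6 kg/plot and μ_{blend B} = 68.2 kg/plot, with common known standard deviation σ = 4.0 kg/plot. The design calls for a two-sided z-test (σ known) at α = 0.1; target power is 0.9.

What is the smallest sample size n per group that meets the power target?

Standardized effect: d = |μ_{blend A} − μ_{blend B}| / σ = |64.6 − 68.2| / 4.0 = 0.9000
Set Φ(δ − 1.645) = 0.9; then δ − 1.645 = Φ⁻¹(0.9) = 1.282, giving δ = 2.926.
(For δ > 0 the lower-tail rejection region contributes negligibly to power, so the one-term inversion is standard.)
δ = d·√(n/2) ⇒ n = 2(δ/d)² = 2 × (2.926 / 0.9000)² = 21.15.
Round up to the next whole unit.

n = 22 per group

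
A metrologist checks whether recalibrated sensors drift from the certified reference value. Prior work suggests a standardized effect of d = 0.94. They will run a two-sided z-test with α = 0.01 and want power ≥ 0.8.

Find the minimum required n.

n = 14

Set Φ(δ − 2.576) = 0.8; then δ − 2.576 = Φ⁻¹(0.8) = 0.842, giving δ = 3.417.
(For δ > 0 the lower-tail rejection region contributes negligibly to power, so the one-term inversion is standard.)
δ = d·√n ⇒ n = (δ/d)² = (3.417 / 0.94)² = 13.22.
Rounding up, n = 14.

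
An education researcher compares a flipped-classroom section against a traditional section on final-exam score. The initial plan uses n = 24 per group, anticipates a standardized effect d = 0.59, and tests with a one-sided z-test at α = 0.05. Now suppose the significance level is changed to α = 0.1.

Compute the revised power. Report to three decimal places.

Power ≈ 0.777

δ = d·√(n/2) = 0.59 × √(24/2) = 2.0438 (unchanged). New critical value: z_{0.1} = 1.282.
Revised power = Φ(δ − 1.282) = Φ(0.762) = 0.7771.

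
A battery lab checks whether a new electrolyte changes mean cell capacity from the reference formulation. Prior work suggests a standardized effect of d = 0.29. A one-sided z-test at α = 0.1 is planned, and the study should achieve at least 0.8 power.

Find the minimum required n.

n = 54

Set Φ(δ − 1.282) = 0.8; then δ − 1.282 = Φ⁻¹(0.8) = 0.842, giving δ = 2.123.
δ = d·√n ⇒ n = (δ/d)² = (2.123 / 0.29)² = 53.60.
Rounding up, n = 54.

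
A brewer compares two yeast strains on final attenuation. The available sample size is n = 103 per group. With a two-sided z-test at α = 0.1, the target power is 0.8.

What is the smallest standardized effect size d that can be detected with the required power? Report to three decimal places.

d ≈ 0.346

Need Φ(δ − 1.645) = 0.8, so δ = 1.645 + 0.842 = 2.486.
(The second rejection-region term Φ(−δ − z_{α/2}) is negligible and dropped.)
δ = d·√(n/2) ⇒ d = δ/√(n/2) = 2.486/√(103/2) = 0.3465.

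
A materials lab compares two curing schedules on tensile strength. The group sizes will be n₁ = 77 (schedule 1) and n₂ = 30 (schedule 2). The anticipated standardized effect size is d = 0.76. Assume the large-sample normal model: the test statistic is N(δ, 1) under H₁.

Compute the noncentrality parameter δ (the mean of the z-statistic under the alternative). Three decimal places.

The noncentrality parameter scales effect size by the design's sample-size factor: δ = d / √(1/n₁ + 1/n₂) = 0.76 / √(1/77 + 1/30) = 3.5312

δ ≈ 3.531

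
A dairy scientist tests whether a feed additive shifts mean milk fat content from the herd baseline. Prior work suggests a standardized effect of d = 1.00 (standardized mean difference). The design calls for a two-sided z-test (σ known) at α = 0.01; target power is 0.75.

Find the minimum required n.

Set Φ(δ − 2.576) = 0.75; then δ − 2.576 = Φ⁻¹(0.75) = 0.674, giving δ = 3.250.
(For δ > 0 the lower-tail rejection region contributes negligibly to power, so the one-term inversion is standard.)
δ = d·√n ⇒ n = (δ/d)² = (3.250 / 1.00)² = 10.56.
Round up to the next whole unit.

n = 11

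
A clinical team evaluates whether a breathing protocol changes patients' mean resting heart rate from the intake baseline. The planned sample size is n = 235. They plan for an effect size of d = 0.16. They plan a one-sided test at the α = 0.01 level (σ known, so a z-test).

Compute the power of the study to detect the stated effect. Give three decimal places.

Power ≈ 0.550

Noncentrality parameter: δ = d·√n = 0.16 × √235 = 2.4528
One-sided α = 0.01 → critical value z_{0.01} = 2.326.
Power = Φ(δ − 2.326) = Φ(0.126) = 0.5503.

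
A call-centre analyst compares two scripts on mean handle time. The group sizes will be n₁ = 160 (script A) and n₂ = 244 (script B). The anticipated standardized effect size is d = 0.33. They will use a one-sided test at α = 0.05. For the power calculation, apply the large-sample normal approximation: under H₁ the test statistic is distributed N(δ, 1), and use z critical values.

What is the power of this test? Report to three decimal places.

Power ≈ 0.945

Noncentrality parameter: δ = d / √(1/n₁ + 1/n₂) = 0.33 / √(1/160 + 1/244) = 3.2440
Critical value for a one-sided test at α = 0.05: z_α = 1.645.
Power = Φ(δ − 1.645) = Φ(1.599) = 0.9451.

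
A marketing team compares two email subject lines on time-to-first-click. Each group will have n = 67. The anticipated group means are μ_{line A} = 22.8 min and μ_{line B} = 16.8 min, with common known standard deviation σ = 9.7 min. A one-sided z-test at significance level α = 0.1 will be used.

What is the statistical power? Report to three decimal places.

Power ≈ 0.989

Standardized effect: d = |μ_{line A} − μ_{line B}| / σ = |22.8 − 16.8| / 9.7 = 0.6186
Noncentrality parameter: δ = d·√(n/2) = 0.6186 × √(67/2) = 3.5802
One-sided α = 0.1 → critical value z_{0.1} = 1.282.
Power = P(Z > 1.282 − δ) = Φ(2.299) = 0.9892.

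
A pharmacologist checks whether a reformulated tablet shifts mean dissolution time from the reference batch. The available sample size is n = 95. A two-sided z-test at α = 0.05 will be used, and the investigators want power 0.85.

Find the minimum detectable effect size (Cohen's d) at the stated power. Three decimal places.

Required noncentrality: δ = z_{0.025} + z_{0.15} = 1.960 + 1.036 = 2.996.
(The second rejection-region term Φ(−δ − z_{α/2}) is negligible and dropped.)
δ = d·√n ⇒ d = δ/√n = 2.996/√95 = 0.3074.

d ≈ 0.307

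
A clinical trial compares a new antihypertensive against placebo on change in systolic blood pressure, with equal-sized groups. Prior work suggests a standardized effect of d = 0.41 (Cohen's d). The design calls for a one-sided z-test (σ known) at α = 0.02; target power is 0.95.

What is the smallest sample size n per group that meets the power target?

n = 163 per group

Set Φ(δ − 2.054) = 0.95; then δ − 2.054 = Φ⁻¹(0.95) = 1.645, giving δ = 3.699.
δ = d·√(n/2) ⇒ n = 2(δ/d)² = 2 × (3.699 / 0.41)² = 162.76.
Rounding up, n = 163 per group.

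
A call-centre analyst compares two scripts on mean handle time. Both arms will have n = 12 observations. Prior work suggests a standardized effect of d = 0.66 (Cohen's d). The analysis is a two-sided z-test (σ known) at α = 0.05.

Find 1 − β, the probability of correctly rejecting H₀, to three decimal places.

Power ≈ 0.366

Noncentrality parameter: δ = d·√(n/2) = 0.66 × √(12/2) = 1.6167
Two-sided α = 0.05 → critical value z_{0.025} = 1.960.
Power = Φ(δ − 1.960) + Φ(−δ − 1.960) = Φ(-0.343) + Φ(-3.577) = 0.3657 + 0.0002 = 0.3659.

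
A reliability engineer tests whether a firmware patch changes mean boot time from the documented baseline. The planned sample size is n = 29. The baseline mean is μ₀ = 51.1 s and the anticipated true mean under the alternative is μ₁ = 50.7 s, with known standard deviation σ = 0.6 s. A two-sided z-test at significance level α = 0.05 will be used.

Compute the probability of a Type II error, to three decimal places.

Standardized effect: d = |μ₁ − μ₀| / σ = |50.7 − 51.1| / 0.6 = 0.6667
Noncentrality parameter: δ = d·√n = 0.6667 × √29 = 3.5901
Two-sided α = 0.05 → critical value z_{0.025} = 1.960.
Power = Φ(δ − 1.960) + Φ(−δ − 1.960) = Φ(1.630) + Φ(-5.550) = 0.9485 + 0.0000 = 0.9485.
Type II error: β = 1 − power = 1 − 0.9485 = 0.0515.

β ≈ 0.052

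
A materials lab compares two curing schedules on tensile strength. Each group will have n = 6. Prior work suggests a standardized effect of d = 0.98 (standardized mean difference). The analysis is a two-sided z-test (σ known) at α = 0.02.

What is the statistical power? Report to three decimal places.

Noncentrality parameter: δ = d·√(n/2) = 0.98 × √(6/2) = 1.6974
Two-sided α = 0.02 → critical value z_{0.01} = 2.326.
Power = Φ(δ − 2.326) + Φ(−δ − 2.326) = Φ(-0.629) + Φ(-4.024) = 0.2647 + 0.0000 = 0.2647.

Power ≈ 0.265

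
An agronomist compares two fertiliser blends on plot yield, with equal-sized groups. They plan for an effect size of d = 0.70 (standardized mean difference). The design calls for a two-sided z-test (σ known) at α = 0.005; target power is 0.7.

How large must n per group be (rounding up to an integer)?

For power 0.7 need Φ(δ − z_{0.0025}) = 0.7, so δ = z_{0.0025} + z_{0.30} = 2.807 + 0.524 = 3.331.
(Ignoring the negligible lower-tail rejection probability gives the usual closed-form inversion.)
δ = d·√(n/2) ⇒ n = 2(δ/d)² = 2 × (3.331 / 0.70)² = 45.30.
Rounding up, n = 46 per group.

n = 46 per group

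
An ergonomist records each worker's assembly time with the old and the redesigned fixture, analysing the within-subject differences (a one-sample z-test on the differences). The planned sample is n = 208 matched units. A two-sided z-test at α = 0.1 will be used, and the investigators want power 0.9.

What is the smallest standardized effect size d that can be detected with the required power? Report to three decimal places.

Need Φ(δ − 1.645) = 0.9, so δ = 1.645 + 1.282 = 2.926.
(The second rejection-region term Φ(−δ − z_{α/2}) is negligible and dropped.)
δ = d·√n ⇒ d = δ/√n = 2.926/√208 = 0.2029.

d ≈ 0.203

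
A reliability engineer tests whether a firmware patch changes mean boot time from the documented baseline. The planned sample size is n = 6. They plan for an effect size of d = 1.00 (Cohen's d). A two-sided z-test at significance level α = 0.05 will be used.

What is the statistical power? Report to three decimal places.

Noncentrality parameter: δ = d·√n = 1.00 × √6 = 2.4495
Two-sided α = 0.05 → critical value z_{0.025} = 1.960.
Power = Φ(δ − 1.960) + Φ(−δ − 1.960) = Φ(0.490) + Φ(-4.409) = 0.6878 + 0.0000 = 0.6878.

Power ≈ 0.688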